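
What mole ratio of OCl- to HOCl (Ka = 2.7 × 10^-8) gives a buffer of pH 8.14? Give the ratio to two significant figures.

pKa = -log(2.7 × 10^-8) = 7.569
pH = pKa + log(r) ⇒ log(r) = 8.14 − 7.569 = +0.571
r = [OCl-]/[HOCl] = 10^(+0.571) = 3.72

ratio = 3.7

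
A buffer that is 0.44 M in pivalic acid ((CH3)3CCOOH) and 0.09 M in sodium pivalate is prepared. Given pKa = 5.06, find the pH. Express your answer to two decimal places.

pH = 4.37

Henderson–Hasselbalch: pH = pKa + log([(CH3)3CCOO-]/[(CH3)3CCOOH]) = 5.06 + log(0.09/0.44)
pH = 5.06 + (-0.689) = 4.37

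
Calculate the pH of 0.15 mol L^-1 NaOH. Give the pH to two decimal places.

pH = 13.18

NaOH is a strong base; [OH-] = 0.15 M.
pOH = -log(0.15) = 0.82
pH = 14.00 - 0.82 = 13.18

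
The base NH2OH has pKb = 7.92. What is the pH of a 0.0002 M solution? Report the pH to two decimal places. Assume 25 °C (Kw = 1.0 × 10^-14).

NH2OH + H2O ⇌ NH3OH+ + OH-
Kb = 10^(−7.92) = 1.20 × 10^-8
From the ICE table, Kb = [OH-]²/(0.0002 − [OH-]) = 1.20 × 10^-8.
Assume [OH-] ≪ 0.0002: [OH-] ≈ √(1.20 × 10^-8 × 0.0002) = 1.55 × 10^-6 M
([OH-]/C₀ = 0.77% < 5%, so the approximation holds.)
pOH = −log(1.55 × 10^-6) = 5.81; pH = 14.00 − 5.81 = 8.19

pH = 8.19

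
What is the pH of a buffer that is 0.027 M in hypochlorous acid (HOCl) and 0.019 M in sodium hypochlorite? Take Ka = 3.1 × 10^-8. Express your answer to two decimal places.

pH = 7.36

pKa = −log(3.1 × 10^-8) = 7.509
Henderson–Hasselbalch: pH = pKa + log([OCl-]/[HOCl]) = 7.509 + log(0.019/0.027)
pH = 7.509 + (-0.153) = 7.36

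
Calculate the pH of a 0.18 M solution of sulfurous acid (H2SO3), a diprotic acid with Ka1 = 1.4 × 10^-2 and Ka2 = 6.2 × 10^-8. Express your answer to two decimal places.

pH = 1.36

Since Ka1 ≫ Ka2, the first ionization dominates [H+].
Ka1 = x²/(0.18 − x) = 1.4 × 10^-2
Solving the quadratic: x = (−Ka1 + √(Ka1² + 4·Ka1·C₀))/2 = 4.37 × 10^-2 M
pH = −log(4.37 × 10^-2) = 1.36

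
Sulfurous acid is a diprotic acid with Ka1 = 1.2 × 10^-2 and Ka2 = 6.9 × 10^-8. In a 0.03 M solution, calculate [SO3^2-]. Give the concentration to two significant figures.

First ionization gives [H+] ≈ [HSO3-] = 1.39 × 10^-2 M.
Second step: Ka2 = [H+][SO3^2-]/[HSO3-] ≈ [SO3^2-] (since [H+] ≈ [HSO3-]).
So [SO3^2-] ≈ Ka2.

6.9 × 10^-8 M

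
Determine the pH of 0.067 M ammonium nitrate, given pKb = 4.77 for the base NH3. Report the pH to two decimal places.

pH = 5.20

NH4+ is the conjugate acid of the weak base NH3.
Kb = 10^(−4.77) = 1.70 × 10^-5
Ka = Kw/Kb = 1.0×10^-14 / 1.70 × 10^-5 = 5.88 × 10^-10
From the ICE table, Ka = [H+]²/(0.067 − [H+]) = 5.88 × 10^-10.
Since Ka ≪ C₀, [H+] ≈ √(Ka·C₀) = 6.28 × 10^-6 M.
([H+]/C₀ = 0.0094% < 5%, so the approximation holds.)
pH = −log[H+] = −log(6.28 × 10^-6) = 5.20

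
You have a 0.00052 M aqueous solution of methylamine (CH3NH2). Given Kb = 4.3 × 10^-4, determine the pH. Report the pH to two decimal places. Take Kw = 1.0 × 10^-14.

pH = 10.48

CH3NH2 + H2O ⇌ CH3NH3+ + OH-
From the ICE table, Kb = x²/(0.00052 − x) = 4.3 × 10^-4.
Here C₀/Kb ≈ 1.21, so the small-x approximation fails. Use the quadratic:
x = (−Kb + √(Kb² + 4·Kb·C₀))/2 = 3.04 × 10^-4 M
pOH = −log(3.04 × 10^-4) = 3.52; pH = 14.00 − 3.52 = 10.48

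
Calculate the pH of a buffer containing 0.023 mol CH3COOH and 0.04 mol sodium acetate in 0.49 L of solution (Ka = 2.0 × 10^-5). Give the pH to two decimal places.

pH = 4.94

pKa = −log(2.0 × 10^-5) = 4.699
Henderson–Hasselbalch: pH = pKa + log([CH3COO-]/[CH3COOH]) = 4.699 + log(0.04/0.023)
pH = 4.699 + (+0.240) = 4.94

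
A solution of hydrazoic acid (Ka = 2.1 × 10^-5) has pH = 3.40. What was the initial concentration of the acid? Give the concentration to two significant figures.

[H+] = 10^(-3.40) = 3.98 × 10^-4 M = x
Ka = x²/(C₀ − x) ⇒ C₀ = x + x²/Ka
C₀ = 3.98 × 10^-4 + (3.98 × 10^-4)²/(2.1 × 10^-5) = 7.94 × 10^-3 M

C₀ = 7.9 × 10^-3 M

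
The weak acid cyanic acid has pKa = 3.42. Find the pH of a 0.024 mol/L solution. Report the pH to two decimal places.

pH = 2.55

HOCN ⇌ OCN- + H+
Ka = 10^(−3.42) = 3.80 × 10^-4
Ka = [H+]²/(0.024 − [H+]) = 3.80 × 10^-4
Here C₀/Ka ≈ 63.2, so the small-[H+] approximation fails. Use the quadratic:
[H+] = [−0.00038 + √(0.00038² + 3.65e-05)]/2 = 2.84 × 10^-3 M
pH = −log(2.84 × 10^-3) = 2.55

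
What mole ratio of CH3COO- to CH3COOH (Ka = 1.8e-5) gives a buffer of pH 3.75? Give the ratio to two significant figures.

pKa = -log(1.8 × 10^-5) = 4.745
pH = pKa + log(r) ⇒ log(r) = 3.75 − 4.745 = -0.995
r = [CH3COO-]/[CH3COOH] = 10^(-0.995) = 0.101

ratio = 0.10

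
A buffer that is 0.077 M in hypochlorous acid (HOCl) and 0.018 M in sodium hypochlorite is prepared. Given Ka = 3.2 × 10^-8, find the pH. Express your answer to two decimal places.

pKa = −log(3.2 × 10^-8) = 7.495
Using pH = pKa + log([base]/[acid]) with [base]/[acid] = 0.018/0.077:
pH = 7.495 + (-0.631) = 6.86

pH = 6.86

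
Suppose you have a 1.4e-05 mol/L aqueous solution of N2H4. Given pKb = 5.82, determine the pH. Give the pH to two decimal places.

pH = 8.59

N2H4 + H2O ⇌ N2H5+ + OH-
Kb = 10^(−5.82) = 1.51 × 10^-6
From the ICE table, Kb = [OH-]²/(1.4e-05 − [OH-]) = 1.51 × 10^-6.
The 5% rule fails; solving [OH-]² + Kb·[OH-] − Kb·C₀ = 0 exactly:
[OH-] = [−1.51e-06 + √(1.51e-06² + 8.46e-11)]/2 = 3.90 × 10^-6 M
pOH = −log(3.90 × 10^-6) = 5.41; pH = 14.00 − 5.41 = 8.59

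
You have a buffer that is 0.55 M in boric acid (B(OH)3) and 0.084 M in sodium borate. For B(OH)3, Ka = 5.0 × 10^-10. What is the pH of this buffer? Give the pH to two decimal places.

pKa = −log(5.0 × 10^-10) = 9.301
Using pH = pKa + log([base]/[acid]) with [base]/[acid] = 0.084/0.55:
pH = 9.301 + (-0.816) = 8.48

pH = 8.48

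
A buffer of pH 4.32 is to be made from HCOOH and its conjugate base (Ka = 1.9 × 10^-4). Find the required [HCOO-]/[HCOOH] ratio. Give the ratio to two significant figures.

pKa = -log(1.9 × 10^-4) = 3.721
pH = pKa + log(r) ⇒ log(r) = 4.32 − 3.721 = +0.599
r = [HCOO-]/[HCOOH] = 10^(+0.599) = 3.97

ratio = 4.0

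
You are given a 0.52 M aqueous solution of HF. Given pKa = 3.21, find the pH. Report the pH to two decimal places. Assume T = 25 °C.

pH = 1.75

HF ⇌ F- + H+
Ka = 10^(−3.21) = 6.17 × 10^-4
Let x = [H+] at equilibrium. Ka = x²/(0.52 − x).
Assume x ≪ 0.52: x ≈ √(6.17 × 10^-4 × 0.52) = 1.79 × 10^-2 M
pH = −log[H+] = −log(1.79 × 10^-2) = 1.75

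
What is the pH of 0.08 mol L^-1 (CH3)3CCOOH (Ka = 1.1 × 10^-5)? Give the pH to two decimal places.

(CH3)3CCOOH ⇌ (CH3)3CCOO- + H+
Let x = [H+] at equilibrium. Ka = x²/(0.08 − x).
Neglecting x in the denominator: x = √(1.1 × 10^-5 × 0.08) = 9.38 × 10^-4 M
pH = −log(9.38 × 10^-4) = 3.03

pH = 3.03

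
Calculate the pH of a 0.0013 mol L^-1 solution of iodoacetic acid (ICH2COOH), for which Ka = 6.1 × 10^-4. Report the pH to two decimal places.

pH = 3.20

ICH2COOH ⇌ ICH2COO- + H+
From the ICE table, Ka = [H+]²/(0.0013 − [H+]) = 6.1 × 10^-4.
[H+] is not negligible relative to C₀; solve [H+]² + 0.00061·[H+] − 7.93e-07 = 0.
[H+] = [−0.00061 + √(0.00061² + 3.17e-06)]/2 = 6.36 × 10^-4 M
pH = −log[H+] = −log(6.36 × 10^-4) = 3.20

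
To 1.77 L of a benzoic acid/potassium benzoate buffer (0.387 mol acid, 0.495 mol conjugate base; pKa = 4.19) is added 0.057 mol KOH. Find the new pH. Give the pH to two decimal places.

OH- converts C6H5COOH to C6H5COO-: C6H5COOH → 0.33 mol, C6H5COO- → 0.552 mol.
pH = pKa + log(n_C6H5COO-/n_C6H5COOH) = 4.19 + log(0.552/0.33) = 4.19 + (+0.223)

pH = 4.41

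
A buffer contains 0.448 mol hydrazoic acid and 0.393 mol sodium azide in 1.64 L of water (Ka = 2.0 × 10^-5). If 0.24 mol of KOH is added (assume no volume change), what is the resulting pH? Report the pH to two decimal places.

After neutralization: n(HN3) = 0.208 mol, n(N3-) = 0.633 mol.
pKa = −log(2.0 × 10^-5) = 4.699
pH = pKa + log([A⁻]/[HA]) = 4.699 + log(0.633/0.208) = 4.699 +0.483

pH = 5.18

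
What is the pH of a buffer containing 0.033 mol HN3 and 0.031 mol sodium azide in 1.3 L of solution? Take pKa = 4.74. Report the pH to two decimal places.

pH = 4.71

Using pH = pKa + log([base]/[acid]) with [base]/[acid] = 0.031/0.033:
pH = 4.74 + (-0.027) = 4.71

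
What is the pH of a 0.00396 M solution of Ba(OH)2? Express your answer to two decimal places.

pH = 11.90

Ba(OH)2 is a strong base (each formula unit releases 2 OH-); [OH-] = 0.00792 M.
pOH = -log(0.00792) = 2.10
pH = 14.00 - 2.10 = 11.90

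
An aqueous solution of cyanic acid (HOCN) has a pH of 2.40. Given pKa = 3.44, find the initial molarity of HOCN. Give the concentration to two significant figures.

C₀ = 4.8 × 10^-2 M

[H+] = 10^(-2.40) = 3.98 × 10^-3 M = x
Ka = 10^(−3.44) = 3.63 × 10^-4
Ka = x²/(C₀ − x) ⇒ C₀ = x + x²/Ka
C₀ = 3.98 × 10^-3 + (3.98 × 10^-3)²/(3.63 × 10^-4) = 4.76 × 10^-2 M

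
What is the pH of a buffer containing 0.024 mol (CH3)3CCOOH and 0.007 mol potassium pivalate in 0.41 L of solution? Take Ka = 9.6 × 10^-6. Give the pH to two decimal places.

pH = 4.48

pKa = −log(9.6 × 10^-6) = 5.018
pH = pKa + log([A⁻]/[HA]) = 5.018 + log(0.007/0.024)
pH = 5.018 + (-0.535) = 4.48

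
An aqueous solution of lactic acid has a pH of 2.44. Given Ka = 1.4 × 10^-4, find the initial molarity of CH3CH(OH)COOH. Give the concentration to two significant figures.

[H+] = 10^(-2.44) = 3.63 × 10^-3 M = x
Ka = x²/(C₀ − x) ⇒ C₀ = x + x²/Ka
C₀ = 3.63 × 10^-3 + (3.63 × 10^-3)²/(1.4 × 10^-4) = 9.78 × 10^-2 M

C₀ = 9.8 × 10^-2 M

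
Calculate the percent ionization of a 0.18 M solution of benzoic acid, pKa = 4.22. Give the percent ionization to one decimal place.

C6H5COOH ⇌ C6H5COO- + H+; let x = [H+] at equilibrium.
Ka = 10^(−4.22) = 6.03 × 10^-5
x ≈ √(Ka·C₀) = √(6.03 × 10^-5 × 0.18) = 3.29 × 10^-3 M
% ionization = x/C₀ × 100% = 3.29 × 10^-3/0.18 × 100% = 1.8%

1.8%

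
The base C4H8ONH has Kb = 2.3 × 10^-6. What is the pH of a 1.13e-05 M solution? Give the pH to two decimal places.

C4H8ONH + H2O ⇌ C4H8ONH2+ + OH-
Kb = [OH-]²/(1.13e-05 − [OH-]) = 2.3 × 10^-6
Here C₀/Kb ≈ 4.91, so the small-[OH-] approximation fails. Use the quadratic:
[OH-] = [−2.3e-06 + √(2.3e-06² + 1.04e-10)]/2 = 4.08 × 10^-6 M
pOH = 5.39, so pH = 14.00 − pOH = 8.61

pH = 8.61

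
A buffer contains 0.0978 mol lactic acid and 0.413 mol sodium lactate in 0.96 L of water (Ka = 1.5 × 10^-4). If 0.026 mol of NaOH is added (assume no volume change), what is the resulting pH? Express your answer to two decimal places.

pH = 4.61

After neutralization: n(CH3CH(OH)COOH) = 0.0718 mol, n(CH3CH(OH)COO-) = 0.439 mol.
pKa = −log(1.5 × 10^-4) = 3.824
pH = pKa + log(n_CH3CH(OH)COO-/n_CH3CH(OH)COOH) = 3.824 + log(0.439/0.0718) = 3.824 + (+0.786)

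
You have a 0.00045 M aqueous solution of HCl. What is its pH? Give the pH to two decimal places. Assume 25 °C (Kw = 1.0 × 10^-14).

pH = 3.35

HCl is a strong acid and dissociates completely, so [H+] = 0.00045 M.
pH = -log(0.00045) = 3.35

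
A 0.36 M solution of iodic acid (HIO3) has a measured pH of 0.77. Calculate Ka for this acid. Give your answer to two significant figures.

Ka = 1.5 × 10^-1

[H+] = 10^(-0.77) = 1.70 × 10^-1 M
At equilibrium [HA] = 0.36 − 1.70 × 10^-1 = 1.90 × 10^-1 M
Ka = [H+][A-]/[HA] = (1.70 × 10^-1)² / 1.90 × 10^-1 = 1.5 × 10^-1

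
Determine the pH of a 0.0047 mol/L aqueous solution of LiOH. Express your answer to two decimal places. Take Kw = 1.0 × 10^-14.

pH = 11.67

LiOH is a strong base; [OH-] = 0.0047 M.
pOH = -log(0.0047) = 2.33
pH = 14.00 - 2.33 = 11.67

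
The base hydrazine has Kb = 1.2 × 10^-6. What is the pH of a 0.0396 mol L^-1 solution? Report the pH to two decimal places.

pH = 10.34

N2H4 + H2O ⇌ N2H5+ + OH-
Let x = [OH-] at equilibrium. Kb = x²/(0.0396 − x).
Neglecting x in the denominator: x = √(1.2 × 10^-6 × 0.0396) = 2.18 × 10^-4 M
(x/C₀ = 0.55% < 5%, so the approximation holds.)
pOH = −log(2.18 × 10^-4) = 3.66; pH = 14.00 − 3.66 = 10.34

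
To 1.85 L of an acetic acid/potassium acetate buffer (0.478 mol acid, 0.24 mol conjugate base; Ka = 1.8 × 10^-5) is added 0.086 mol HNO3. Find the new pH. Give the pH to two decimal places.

Added H+ converts CH3COO- to CH3COOH: CH3COOH → 0.564 mol, CH3COO- → 0.154 mol.
pKa = −log(1.8 × 10^-5) = 4.745
pH = pKa + log([A⁻]/[HA]) = 4.745 + log(0.154/0.564) = 4.745 -0.564

pH = 4.18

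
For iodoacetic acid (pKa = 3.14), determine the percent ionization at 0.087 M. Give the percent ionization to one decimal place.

ICH2COOH ⇌ ICH2COO- + H+; let x = [H+] at equilibrium.
Ka = 10^(−3.14) = 7.24 × 10^-4
Solve x² + 0.000724x − 6.3e-05 = 0 → x = 7.58 × 10^-3 M
Fraction ionized = 7.58 × 10^-3 / 0.087 = 0.0871 → 8.7%

8.7%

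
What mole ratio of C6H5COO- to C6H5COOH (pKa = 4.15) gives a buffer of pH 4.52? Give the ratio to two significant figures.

pH = pKa + log(r) ⇒ log(r) = 4.52 − 4.15 = +0.37
r = [C6H5COO-]/[C6H5COOH] = 10^(+0.37) = 2.34

ratio = 2.3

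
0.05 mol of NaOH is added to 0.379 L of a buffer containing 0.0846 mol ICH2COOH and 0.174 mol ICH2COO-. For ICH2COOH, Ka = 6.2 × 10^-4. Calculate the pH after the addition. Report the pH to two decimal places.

OH- converts ICH2COOH to ICH2COO-: ICH2COOH → 0.0346 mol, ICH2COO- → 0.224 mol.
pKa = −log(6.2 × 10^-4) = 3.208
Henderson–Hasselbalch with mole ratio 0.224/0.0346: pH = 3.208 + (+0.811)

pH = 4.02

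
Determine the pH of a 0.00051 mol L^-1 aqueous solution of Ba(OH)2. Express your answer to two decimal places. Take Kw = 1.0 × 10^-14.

pH = 11.01

Ba(OH)2 is a strong base (each formula unit releases 2 OH-); [OH-] = 0.00102 M.
pOH = -log(0.00102) = 2.99
pH = 14.00 - 2.99 = 11.01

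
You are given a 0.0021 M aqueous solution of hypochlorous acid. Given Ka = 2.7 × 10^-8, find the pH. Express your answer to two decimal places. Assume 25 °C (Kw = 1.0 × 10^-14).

HOCl ⇌ OCl- + H+
From the ICE table, Ka = x²/(0.0021 − x) = 2.7 × 10^-8.
Assume x ≪ 0.0021: x ≈ √(2.7 × 10^-8 × 0.0021) = 7.53 × 10^-6 M
pH = −log[H+] = −log(7.53 × 10^-6) = 5.12

pH = 5.12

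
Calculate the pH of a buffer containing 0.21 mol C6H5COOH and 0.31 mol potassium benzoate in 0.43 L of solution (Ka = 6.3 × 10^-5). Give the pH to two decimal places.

pH = 4.37

pKa = −log(6.3 × 10^-5) = 4.201
Henderson–Hasselbalch: pH = pKa + log([C6H5COO-]/[C6H5COOH]) = 4.201 + log(0.31/0.21)
pH = 4.201 + (+0.169) = 4.37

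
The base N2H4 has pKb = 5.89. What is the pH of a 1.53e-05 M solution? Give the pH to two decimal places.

pH = 8.58

N2H4 + H2O ⇌ N2H5+ + OH-
Kb = 10^(−5.89) = 1.29 × 10^-6
From the ICE table, Kb = [OH-]²/(1.53e-05 − [OH-]) = 1.29 × 10^-6.
The 5% rule fails; solving [OH-]² + Kb·[OH-] − Kb·C₀ = 0 exactly:
[OH-] = [−1.29e-06 + √(1.29e-06² + 7.89e-11)]/2 = 3.84 × 10^-6 M
pOH = 5.42, so pH = 14.00 − pOH = 8.58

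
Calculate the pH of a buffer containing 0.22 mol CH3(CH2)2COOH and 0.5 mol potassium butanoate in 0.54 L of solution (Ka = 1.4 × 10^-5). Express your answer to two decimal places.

pH = 5.21

pKa = −log(1.4 × 10^-5) = 4.854
Henderson–Hasselbalch: pH = pKa + log([CH3(CH2)2COO-]/[CH3(CH2)2COOH]) = 4.854 + log(0.5/0.22)
pH = 4.854 + (+0.357) = 5.21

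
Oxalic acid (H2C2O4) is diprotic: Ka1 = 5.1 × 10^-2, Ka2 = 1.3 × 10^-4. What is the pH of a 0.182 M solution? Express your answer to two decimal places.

Ka1 ≫ Ka2, so treat the first dissociation as the only significant source of H+.
Ka1 = x²/(0.182 − x) = 5.1 × 10^-2
Solving the quadratic: x = (−Ka1 + √(Ka1² + 4·Ka1·C₀))/2 = 7.42 × 10^-2 M
pH = −log(7.42 × 10^-2) = 1.13

pH = 1.13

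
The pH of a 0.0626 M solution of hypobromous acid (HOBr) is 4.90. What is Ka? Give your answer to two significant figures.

[H+] = 10^(-4.90) = 1.26 × 10^-5 M
At equilibrium [HA] = 0.0626 − 1.26 × 10^-5 = 6.26 × 10^-2 M
Ka = [H+][A-]/[HA] = (1.26 × 10^-5)² / 6.26 × 10^-2 = 2.5 × 10^-9

Ka = 2.5 × 10^-9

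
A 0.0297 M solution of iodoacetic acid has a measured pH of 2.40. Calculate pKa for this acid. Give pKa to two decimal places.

pKa = 3.21

[H+] = 10^(-2.40) = 3.98 × 10^-3 M
At equilibrium [HA] = 0.0297 − 3.98 × 10^-3 = 2.57 × 10^-2 M
Ka = [H+][A-]/[HA] = (3.98 × 10^-3)² / 2.57 × 10^-2 = 6.16 × 10^-4
pKa = -log(6.16 × 10^-4) = 3.21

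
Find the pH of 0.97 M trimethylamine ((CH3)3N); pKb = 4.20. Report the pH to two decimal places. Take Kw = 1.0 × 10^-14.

(CH3)3N + H2O ⇌ (CH3)3NH+ + OH-
Kb = 10^(−4.20) = 6.31 × 10^-5
From the ICE table, Kb = x²/(0.97 − x) = 6.31 × 10^-5.
Assume x ≪ 0.97: x ≈ √(6.31 × 10^-5 × 0.97) = 7.82 × 10^-3 M
Check: 0.81% ionized — well under 5%, approximation valid.
pOH = 2.11, so pH = 14.00 − pOH = 11.89

pH = 11.89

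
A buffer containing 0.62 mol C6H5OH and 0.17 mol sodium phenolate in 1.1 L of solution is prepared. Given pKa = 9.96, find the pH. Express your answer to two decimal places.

pH = 9.40

Using pH = pKa + log([base]/[acid]) with [base]/[acid] = 0.17/0.62:
pH = 9.96 + (-0.562) = 9.40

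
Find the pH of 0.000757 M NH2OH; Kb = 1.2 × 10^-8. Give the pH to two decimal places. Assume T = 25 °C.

pH = 8.48

NH2OH + H2O ⇌ NH3OH+ + OH-
From the ICE table, Kb = [OH-]²/(0.000757 − [OH-]) = 1.2 × 10^-8.
Assume [OH-] ≪ 0.000757: [OH-] ≈ √(1.2 × 10^-8 × 0.000757) = 3.01 × 10^-6 M
Check: 0.4% ionized — well under 5%, approximation valid.
pOH = −log(3.01 × 10^-6) = 5.52; pH = 14.00 − 5.52 = 8.48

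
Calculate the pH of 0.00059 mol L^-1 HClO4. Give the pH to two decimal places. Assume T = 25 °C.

pH = 3.23

HClO4 is a strong acid and dissociates completely, so [H+] = 0.00059 M.
pH = -log(0.00059) = 3.23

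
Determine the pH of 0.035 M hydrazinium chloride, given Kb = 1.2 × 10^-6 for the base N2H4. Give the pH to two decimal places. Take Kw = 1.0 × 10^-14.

N2H5+ is the conjugate acid of the weak base N2H4.
Ka = Kw/Kb = 1.0×10^-14 / 1.2 × 10^-6 = 8.33 × 10^-9
Ka = [H+]²/(0.035 − [H+]) = 8.33 × 10^-9
Neglecting [H+] in the denominator: [H+] = √(8.33 × 10^-9 × 0.035) = 1.71 × 10^-5 M
([H+]/C₀ = 0.049% < 5%, so the approximation holds.)
pH = −log(1.71 × 10^-5) = 4.77

pH = 4.77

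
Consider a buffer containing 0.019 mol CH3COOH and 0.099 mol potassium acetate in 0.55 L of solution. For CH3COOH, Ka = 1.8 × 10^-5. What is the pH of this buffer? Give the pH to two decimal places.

pH = 5.46

pKa = −log(1.8 × 10^-5) = 4.745
Henderson–Hasselbalch: pH = pKa + log([CH3COO-]/[CH3COOH]) = 4.745 + log(0.099/0.019)
pH = 4.745 + (+0.717) = 5.46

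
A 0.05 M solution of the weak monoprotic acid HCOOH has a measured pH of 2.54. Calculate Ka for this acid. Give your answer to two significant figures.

Ka = 1.8 × 10^-4

[H+] = 10^(-2.54) = 2.88 × 10^-3 M
At equilibrium [HA] = 0.05 − 2.88 × 10^-3 = 4.71 × 10^-2 M
Ka = [H+][A-]/[HA] = (2.88 × 10^-3)² / 4.71 × 10^-2 = 1.8 × 10^-4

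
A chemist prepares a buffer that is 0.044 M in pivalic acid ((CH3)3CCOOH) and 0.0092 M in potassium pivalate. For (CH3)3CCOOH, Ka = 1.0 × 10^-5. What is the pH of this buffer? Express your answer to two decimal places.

pH = 4.32

pKa = −log(1.0 × 10^-5) = 5.000
Henderson–Hasselbalch: pH = pKa + log([(CH3)3CCOO-]/[(CH3)3CCOOH]) = 5.000 + log(0.0092/0.044)
pH = 5.000 + (-0.680) = 4.32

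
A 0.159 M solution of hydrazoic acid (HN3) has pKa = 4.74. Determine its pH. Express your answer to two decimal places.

pH = 2.77

HN3 ⇌ N3- + H+
Ka = 10^(−4.74) = 1.82 × 10^-5
From the ICE table, Ka = x²/(0.159 − x) = 1.82 × 10^-5.
Neglecting x in the denominator: x = √(1.82 × 10^-5 × 0.159) = 1.70 × 10^-3 M
pH = −log[H+] = −log(1.70 × 10^-3) = 2.77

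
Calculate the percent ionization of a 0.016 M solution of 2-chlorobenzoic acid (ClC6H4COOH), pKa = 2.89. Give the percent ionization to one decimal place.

ClC6H4COOH ⇌ ClC6H4COO- + H+; let x = [H+] at equilibrium.
Ka = 10^(−2.89) = 1.29 × 10^-3
Ka = x²/(C₀ − x); solving the quadratic gives x = 3.94 × 10^-3 M.
Fraction ionized = 3.94 × 10^-3 / 0.016 = 0.2462 → 24.6%

24.6%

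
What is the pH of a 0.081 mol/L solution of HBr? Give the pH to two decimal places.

HBr is a strong acid and dissociates completely, so [H+] = 0.081 M.
pH = -log(0.081) = 1.09

pH = 1.09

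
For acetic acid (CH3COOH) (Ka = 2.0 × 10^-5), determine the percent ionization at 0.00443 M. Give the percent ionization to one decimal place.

CH3COOH ⇌ CH3COO- + H+; let x = [H+] at equilibrium.
Ka = x²/(C₀ − x); solving the quadratic gives x = 2.88 × 10^-4 M.
% ionization = x/C₀ × 100% = 2.88 × 10^-4/0.00443 × 100% = 6.5%

6.5%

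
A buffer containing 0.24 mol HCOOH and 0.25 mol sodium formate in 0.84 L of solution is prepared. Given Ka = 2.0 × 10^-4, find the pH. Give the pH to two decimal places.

pH = 3.72

pKa = −log(2.0 × 10^-4) = 3.699
Henderson–Hasselbalch: pH = pKa + log([HCOO-]/[HCOOH]) = 3.699 + log(0.25/0.24)
pH = 3.699 + (+0.018) = 3.72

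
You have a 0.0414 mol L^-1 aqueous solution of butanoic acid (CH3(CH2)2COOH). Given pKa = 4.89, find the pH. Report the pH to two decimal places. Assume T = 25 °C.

CH3(CH2)2COOH ⇌ CH3(CH2)2COO- + H+
Ka = 10^(−4.89) = 1.29 × 10^-5
Ka = x²/(0.0414 − x) = 1.29 × 10^-5
Assume x ≪ 0.0414: x ≈ √(1.29 × 10^-5 × 0.0414) = 7.31 × 10^-4 M
(x/C₀ = 1.8% < 5%, so the approximation holds.)
pH = −log[H+] = −log(7.31 × 10^-4) = 3.14

pH = 3.14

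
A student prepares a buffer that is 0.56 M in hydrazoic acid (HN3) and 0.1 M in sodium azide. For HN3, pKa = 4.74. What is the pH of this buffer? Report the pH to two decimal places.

pH = 3.99

pH = pKa + log([A⁻]/[HA]) = 4.74 + log(0.1/0.56)
pH = 4.74 + (-0.748) = 3.99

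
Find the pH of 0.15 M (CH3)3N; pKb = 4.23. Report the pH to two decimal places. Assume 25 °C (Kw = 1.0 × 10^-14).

(CH3)3N + H2O ⇌ (CH3)3NH+ + OH-
Kb = 10^(−4.23) = 5.89 × 10^-5
Kb = x²/(0.15 − x) = 5.89 × 10^-5
Neglecting x in the denominator: x = √(5.89 × 10^-5 × 0.15) = 2.97 × 10^-3 M
Check: 2% ionized — well under 5%, approximation valid.
pOH = 2.53, so pH = 14.00 − pOH = 11.47

pH = 11.47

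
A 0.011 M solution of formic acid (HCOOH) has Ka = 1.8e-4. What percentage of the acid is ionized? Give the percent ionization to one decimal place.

HCOOH ⇌ HCOO- + H+; let x = [H+] at equilibrium.
Ka = x²/(C₀ − x); solving the quadratic gives x = 1.32 × 10^-3 M.
% ionization = x/C₀ × 100% = 1.32 × 10^-3/0.011 × 100% = 12.0%

12.0%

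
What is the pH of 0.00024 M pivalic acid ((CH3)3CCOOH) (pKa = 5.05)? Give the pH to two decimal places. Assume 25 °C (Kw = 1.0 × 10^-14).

(CH3)3CCOOH ⇌ (CH3)3CCOO- + H+
Ka = 10^(−5.05) = 8.91 × 10^-6
From the ICE table, Ka = x²/(0.00024 − x) = 8.91 × 10^-6.
Here C₀/Ka ≈ 26.9, so the small-x approximation fails. Use the quadratic:
x = [−8.91e-06 + √(8.91e-06² + 8.55e-09)]/2 = 4.20 × 10^-5 M
pH = −log(4.20 × 10^-5) = 4.38

pH = 4.38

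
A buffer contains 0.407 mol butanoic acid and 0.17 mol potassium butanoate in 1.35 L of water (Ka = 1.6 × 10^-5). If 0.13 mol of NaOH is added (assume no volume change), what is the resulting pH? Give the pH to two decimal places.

After neutralization: n(CH3(CH2)2COOH) = 0.277 mol, n(CH3(CH2)2COO-) = 0.3 mol.
pKa = −log(1.6 × 10^-5) = 4.796
pH = pKa + log([A⁻]/[HA]) = 4.796 + log(0.3/0.277) = 4.796 +0.035

pH = 4.83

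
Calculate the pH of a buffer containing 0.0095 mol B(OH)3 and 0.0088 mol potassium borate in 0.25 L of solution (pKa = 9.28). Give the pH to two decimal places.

pH = 9.25

pH = pKa + log([A⁻]/[HA]) = 9.28 + log(0.0088/0.0095)
pH = 9.28 + (-0.033) = 9.25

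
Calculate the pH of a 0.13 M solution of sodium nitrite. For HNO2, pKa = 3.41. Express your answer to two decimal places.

pH = 8.26

NO2- is the conjugate base of the weak acid HNO2.
Ka = 10^(−3.41) = 3.89 × 10^-4
Kb = Kw/Ka = 1.0×10^-14 / 3.89 × 10^-4 = 2.57 × 10^-11
Let x = [OH-] at equilibrium. Kb = x²/(0.13 − x).
Since Kb ≪ C₀, x ≈ √(Kb·C₀) = 1.83 × 10^-6 M.
pOH = 5.74, so pH = 14.00 − pOH = 8.26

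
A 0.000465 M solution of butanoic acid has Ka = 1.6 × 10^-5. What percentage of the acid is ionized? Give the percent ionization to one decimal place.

16.9%

CH3(CH2)2COOH ⇌ CH3(CH2)2COO- + H+; let x = [H+] at equilibrium.
Ka = x²/(C₀ − x); solving the quadratic gives x = 7.86 × 10^-5 M.
% ionization = x/C₀ × 100% = 7.86 × 10^-5/0.000465 × 100% = 16.9%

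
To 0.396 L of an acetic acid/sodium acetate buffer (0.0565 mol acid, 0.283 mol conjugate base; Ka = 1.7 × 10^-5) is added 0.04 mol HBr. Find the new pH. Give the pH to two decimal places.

pH = 5.17

After neutralization: n(CH3COOH) = 0.0965 mol, n(CH3COO-) = 0.243 mol.
pKa = −log(1.7 × 10^-5) = 4.770
pH = pKa + log(n_CH3COO-/n_CH3COOH) = 4.770 + log(0.243/0.0965) = 4.770 + (+0.401)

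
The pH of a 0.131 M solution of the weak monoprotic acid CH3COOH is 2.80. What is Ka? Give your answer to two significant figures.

[H+] = 10^(-2.80) = 1.58 × 10^-3 M
At equilibrium [HA] = 0.131 − 1.58 × 10^-3 = 1.29 × 10^-1 M
Ka = [H+][A-]/[HA] = (1.58 × 10^-3)² / 1.29 × 10^-1 = 1.9 × 10^-5

Ka = 1.9 × 10^-5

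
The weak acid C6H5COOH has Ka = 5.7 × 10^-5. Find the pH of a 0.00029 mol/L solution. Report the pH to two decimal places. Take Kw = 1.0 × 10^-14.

C6H5COOH ⇌ C6H5COO- + H+
From the ICE table, Ka = x²/(0.00029 − x) = 5.7 × 10^-5.
The 5% rule fails; solving x² + Ka·x − Ka·C₀ = 0 exactly:
x = [−5.7e-05 + √(5.7e-05² + 6.61e-08)]/2 = 1.03 × 10^-4 M
pH = −log(1.03 × 10^-4) = 3.99

pH = 3.99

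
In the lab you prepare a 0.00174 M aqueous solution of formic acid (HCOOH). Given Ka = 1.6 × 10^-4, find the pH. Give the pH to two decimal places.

HCOOH ⇌ HCOO- + H+
Ka = x²/(0.00174 − x) = 1.6 × 10^-4
x is not negligible relative to C₀; solve x² + 0.00016·x − 2.78e-07 = 0.
x = [−0.00016 + √(0.00016² + 1.11e-06)]/2 = 4.54 × 10^-4 M
pH = −log[H+] = −log(4.54 × 10^-4) = 3.34

pH = 3.34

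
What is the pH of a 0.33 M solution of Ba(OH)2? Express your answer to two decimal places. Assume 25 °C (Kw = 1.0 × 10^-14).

pH = 13.82

Ba(OH)2 is a strong base (each formula unit releases 2 OH-); [OH-] = 0.66 M.
pOH = -log(0.66) = 0.18
pH = 14.00 - 0.18 = 13.82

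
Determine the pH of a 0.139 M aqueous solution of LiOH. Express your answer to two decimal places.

LiOH is a strong base; [OH-] = 0.139 M.
pOH = -log(0.139) = 0.86
pH = 14.00 - 0.86 = 13.14

pH = 13.14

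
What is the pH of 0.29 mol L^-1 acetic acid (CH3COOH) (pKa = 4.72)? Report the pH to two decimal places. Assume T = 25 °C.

pH = 2.63

CH3COOH ⇌ CH3COO- + H+
Ka = 10^(−4.72) = 1.91 × 10^-5
Ka = [H+]²/(0.29 − [H+]) = 1.91 × 10^-5
Assume [H+] ≪ 0.29: [H+] ≈ √(1.91 × 10^-5 × 0.29) = 2.35 × 10^-3 M
pH = −log(2.35 × 10^-3) = 2.63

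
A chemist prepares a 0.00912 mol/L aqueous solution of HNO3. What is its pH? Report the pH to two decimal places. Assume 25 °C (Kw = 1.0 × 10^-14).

pH = 2.04

HNO3 is a strong acid and dissociates completely, so [H+] = 0.00912 M.
pH = -log(0.00912) = 2.04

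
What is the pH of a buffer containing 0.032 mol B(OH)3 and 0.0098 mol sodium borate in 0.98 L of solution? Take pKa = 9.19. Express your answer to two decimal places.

pH = 8.68

Henderson–Hasselbalch: pH = pKa + log([B(OH)4-]/[B(OH)3]) = 9.19 + log(0.0098/0.032)
pH = 9.19 + (-0.514) = 8.68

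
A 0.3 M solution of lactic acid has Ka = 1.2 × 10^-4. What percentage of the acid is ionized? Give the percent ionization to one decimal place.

2.0%

CH3CH(OH)COOH ⇌ CH3CH(OH)COO- + H+; let x = [H+] at equilibrium.
x ≈ √(Ka·C₀) = √(1.2 × 10^-4 × 0.3) = 6.00 × 10^-3 M
Fraction ionized = 6.00 × 10^-3 / 0.3 = 0.0200 → 2.0%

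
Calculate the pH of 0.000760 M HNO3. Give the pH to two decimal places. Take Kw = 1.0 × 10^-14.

HNO3 is a strong acid and dissociates completely, so [H+] = 0.000760 M.
pH = -log(0.00076) = 3.12

pH = 3.12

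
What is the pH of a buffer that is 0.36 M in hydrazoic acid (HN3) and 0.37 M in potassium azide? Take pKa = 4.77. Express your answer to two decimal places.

pH = 4.78

Henderson–Hasselbalch: pH = pKa + log([N3-]/[HN3]) = 4.77 + log(0.37/0.36)
pH = 4.77 + (+0.012) = 4.78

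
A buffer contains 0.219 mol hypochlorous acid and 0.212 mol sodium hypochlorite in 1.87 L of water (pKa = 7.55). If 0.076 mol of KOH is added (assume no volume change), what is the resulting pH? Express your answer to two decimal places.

After neutralization: n(HOCl) = 0.143 mol, n(OCl-) = 0.288 mol.
pH = pKa + log(n_OCl-/n_HOCl) = 7.55 + log(0.288/0.143) = 7.55 + (+0.304)

pH = 7.85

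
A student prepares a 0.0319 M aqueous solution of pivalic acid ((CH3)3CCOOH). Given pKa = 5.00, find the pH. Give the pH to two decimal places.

(CH3)3CCOOH ⇌ (CH3)3CCOO- + H+
Ka = 10^(−5.00) = 1.00 × 10^-5
Ka = [H+]²/(0.0319 − [H+]) = 1.00 × 10^-5
Neglecting [H+] in the denominator: [H+] = √(1.00 × 10^-5 × 0.0319) = 5.65 × 10^-4 M
Check: 1.8% ionized — well under 5%, approximation valid.
pH = −log[H+] = −log(5.65 × 10^-4) = 3.25

pH = 3.25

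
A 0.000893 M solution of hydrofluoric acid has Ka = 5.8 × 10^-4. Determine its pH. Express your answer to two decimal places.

HF ⇌ F- + H+
Ka = [H+]²/(0.000893 − [H+]) = 5.8 × 10^-4
The 5% rule fails; solving [H+]² + Ka·[H+] − Ka·C₀ = 0 exactly:
[H+] = (−Ka + √(Ka² + 4·Ka·C₀))/2 = 4.86 × 10^-4 M
pH = −log[H+] = −log(4.86 × 10^-4) = 3.31

pH = 3.31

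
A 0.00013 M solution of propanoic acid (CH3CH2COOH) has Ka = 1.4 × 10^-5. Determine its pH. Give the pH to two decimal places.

pH = 4.44

CH3CH2COOH ⇌ CH3CH2COO- + H+
From the ICE table, Ka = [H+]²/(0.00013 − [H+]) = 1.4 × 10^-5.
[H+] is not negligible relative to C₀; solve [H+]² + 1.4e-05·[H+] − 1.82e-09 = 0.
[H+] = (−Ka + √(Ka² + 4·Ka·C₀))/2 = 3.62 × 10^-5 M
pH = −log[H+] = −log(3.62 × 10^-5) = 4.44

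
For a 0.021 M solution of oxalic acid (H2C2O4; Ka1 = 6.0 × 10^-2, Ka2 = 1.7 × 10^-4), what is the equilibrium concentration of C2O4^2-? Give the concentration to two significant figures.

1.7 × 10^-4 M

First ionization gives [H+] ≈ [HC2O4-] = 1.65 × 10^-2 M.
Second step: Ka2 = [H+][C2O4^2-]/[HC2O4-] ≈ [C2O4^2-] (since [H+] ≈ [HC2O4-]).
So [C2O4^2-] ≈ Ka2.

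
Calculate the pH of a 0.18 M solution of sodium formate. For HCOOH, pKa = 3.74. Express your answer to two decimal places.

HCOO- is the conjugate base of the weak acid HCOOH.
Ka = 10^(−3.74) = 1.82 × 10^-4
Kb = Kw/Ka = 1.0×10^-14 / 1.82 × 10^-4 = 5.49 × 10^-11
Kb = [OH-]²/(0.18 − [OH-]) = 5.49 × 10^-11
Since Kb ≪ C₀, [OH-] ≈ √(Kb·C₀) = 3.14 × 10^-6 M.
Check: 0.0017% ionized — well under 5%, approximation valid.
pOH = −log(3.14 × 10^-6) = 5.50; pH = 14.00 − 5.50 = 8.50

pH = 8.50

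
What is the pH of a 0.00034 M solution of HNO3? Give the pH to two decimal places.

pH = 3.47

HNO3 is a strong acid and dissociates completely, so [H+] = 0.00034 M.
pH = -log(0.00034) = 3.47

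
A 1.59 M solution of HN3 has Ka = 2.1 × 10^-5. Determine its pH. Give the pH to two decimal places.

HN3 ⇌ N3- + H+
Ka = x²/(1.59 − x) = 2.1 × 10^-5
Since Ka ≪ C₀, x ≈ √(Ka·C₀) = 5.78 × 10^-3 M.
(x/C₀ = 0.36% < 5%, so the approximation holds.)
pH = −log(5.78 × 10^-3) = 2.24

pH = 2.24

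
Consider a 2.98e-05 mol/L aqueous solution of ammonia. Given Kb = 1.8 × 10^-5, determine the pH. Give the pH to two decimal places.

NH3 + H2O ⇌ NH4+ + OH-
Kb = x²/(2.98e-05 − x) = 1.8 × 10^-5
The 5% rule fails; solving x² + Kb·x − Kb·C₀ = 0 exactly:
x = (−Kb + √(Kb² + 4·Kb·C₀))/2 = 1.58 × 10^-5 M
pOH = −log(1.58 × 10^-5) = 4.80; pH = 14.00 − 4.80 = 9.20

pH = 9.20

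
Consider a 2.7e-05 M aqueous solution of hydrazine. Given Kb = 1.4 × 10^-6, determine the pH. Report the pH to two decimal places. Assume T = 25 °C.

N2H4 + H2O ⇌ N2H5+ + OH-
Kb = [OH-]²/(2.7e-05 − [OH-]) = 1.4 × 10^-6
The 5% rule fails; solving [OH-]² + Kb·[OH-] − Kb·C₀ = 0 exactly:
[OH-] = (−Kb + √(Kb² + 4·Kb·C₀))/2 = 5.49 × 10^-6 M
pOH = 5.26, so pH = 14.00 − pOH = 8.74

pH = 8.74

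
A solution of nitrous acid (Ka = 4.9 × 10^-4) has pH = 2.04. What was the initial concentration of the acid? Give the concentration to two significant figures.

C₀ = 1.8 × 10^-1 M

[H+] = 10^(-2.04) = 9.12 × 10^-3 M = x
Ka = x²/(C₀ − x) ⇒ C₀ = x + x²/Ka
C₀ = 9.12 × 10^-3 + (9.12 × 10^-3)²/(4.9 × 10^-4) = 1.79 × 10^-1 M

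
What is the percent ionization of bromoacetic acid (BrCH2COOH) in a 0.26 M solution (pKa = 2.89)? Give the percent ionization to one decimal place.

BrCH2COOH ⇌ BrCH2COO- + H+; let x = [H+] at equilibrium.
Ka = 10^(−2.89) = 1.29 × 10^-3
Ka = x²/(C₀ − x); solving the quadratic gives x = 1.77 × 10^-2 M.
Fraction ionized = 1.77 × 10^-2 / 0.26 = 0.0681 → 6.8%

6.8%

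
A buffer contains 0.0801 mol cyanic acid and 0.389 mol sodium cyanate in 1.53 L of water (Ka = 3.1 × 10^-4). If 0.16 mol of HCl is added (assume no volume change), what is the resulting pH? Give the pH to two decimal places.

Added H+ converts OCN- to HOCN: HOCN → 0.24 mol, OCN- → 0.229 mol.
pKa = −log(3.1 × 10^-4) = 3.509
Henderson–Hasselbalch with mole ratio 0.229/0.24: pH = 3.509 + (-0.020)

pH = 3.49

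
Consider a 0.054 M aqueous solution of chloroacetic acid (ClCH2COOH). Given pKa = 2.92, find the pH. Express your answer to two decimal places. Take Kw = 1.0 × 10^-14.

pH = 2.13

ClCH2COOH ⇌ ClCH2COO- + H+
Ka = 10^(−2.92) = 1.20 × 10^-3
From the ICE table, Ka = x²/(0.054 − x) = 1.20 × 10^-3.
The 5% rule fails; solving x² + Ka·x − Ka·C₀ = 0 exactly:
x = [−0.0012 + √(0.0012² + 0.000259)]/2 = 7.47 × 10^-3 M
pH = −log(7.47 × 10^-3) = 2.13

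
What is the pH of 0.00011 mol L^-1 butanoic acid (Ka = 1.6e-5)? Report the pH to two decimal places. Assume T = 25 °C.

CH3(CH2)2COOH ⇌ CH3(CH2)2COO- + H+
Ka = [H+]²/(0.00011 − [H+]) = 1.6 × 10^-5
The 5% rule fails; solving [H+]² + Ka·[H+] − Ka·C₀ = 0 exactly:
[H+] = [−1.6e-05 + √(1.6e-05² + 7.04e-09)]/2 = 3.47 × 10^-5 M
pH = −log(3.47 × 10^-5) = 4.46

pH = 4.46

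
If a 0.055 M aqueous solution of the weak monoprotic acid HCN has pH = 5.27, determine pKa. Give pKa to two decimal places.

[H+] = 10^(-5.27) = 5.37 × 10^-6 M
At equilibrium [HA] = 0.055 − 5.37 × 10^-6 = 5.50 × 10^-2 M
Ka = [H+][A-]/[HA] = (5.37 × 10^-6)² / 5.50 × 10^-2 = 5.24 × 10^-10
pKa = -log(5.24 × 10^-10) = 9.28

pKa = 9.28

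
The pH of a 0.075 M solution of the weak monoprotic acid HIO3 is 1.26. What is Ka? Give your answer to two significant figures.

Ka = 1.5 × 10^-1

[H+] = 10^(-1.26) = 5.50 × 10^-2 M
At equilibrium [HA] = 0.075 − 5.50 × 10^-2 = 2.00 × 10^-2 M
Ka = [H+][A-]/[HA] = (5.50 × 10^-2)² / 2.00 × 10^-2 = 1.5 × 10^-1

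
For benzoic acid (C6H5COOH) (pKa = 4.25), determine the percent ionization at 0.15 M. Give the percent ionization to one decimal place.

1.9%

C6H5COOH ⇌ C6H5COO- + H+; let x = [H+] at equilibrium.
Ka = 10^(−4.25) = 5.62 × 10^-5
x ≈ √(Ka·C₀) = √(5.62 × 10^-5 × 0.15) = 2.90 × 10^-3 M
Fraction ionized = 2.90 × 10^-3 / 0.15 = 0.0193 → 1.9%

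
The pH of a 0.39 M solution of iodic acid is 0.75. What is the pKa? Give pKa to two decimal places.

[H+] = 10^(-0.75) = 1.78 × 10^-1 M
At equilibrium [HA] = 0.39 − 1.78 × 10^-1 = 2.12 × 10^-1 M
Ka = [H+][A-]/[HA] = (1.78 × 10^-1)² / 2.12 × 10^-1 = 1.49 × 10^-1
pKa = -log(1.49 × 10^-1) = 0.83

pKa = 0.83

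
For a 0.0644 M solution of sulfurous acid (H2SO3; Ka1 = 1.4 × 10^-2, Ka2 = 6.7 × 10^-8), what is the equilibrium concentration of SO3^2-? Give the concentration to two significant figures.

First ionization gives [H+] ≈ [HSO3-] = 2.38 × 10^-2 M.
Second step: Ka2 = [H+][SO3^2-]/[HSO3-] ≈ [SO3^2-] (since [H+] ≈ [HSO3-]).
So [SO3^2-] ≈ Ka2.

6.7 × 10^-8 M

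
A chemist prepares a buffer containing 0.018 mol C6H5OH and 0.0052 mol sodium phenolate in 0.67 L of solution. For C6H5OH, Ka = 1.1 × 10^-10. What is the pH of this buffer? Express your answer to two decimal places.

pKa = −log(1.1 × 10^-10) = 9.959
pH = pKa + log([A⁻]/[HA]) = 9.959 + log(0.0052/0.018)
pH = 9.959 + (-0.539) = 9.42

pH = 9.42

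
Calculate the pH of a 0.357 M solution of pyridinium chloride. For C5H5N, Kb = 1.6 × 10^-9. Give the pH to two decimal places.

C5H5NH+ is the conjugate acid of the weak base C5H5N.
Ka = Kw/Kb = 1.0×10^-14 / 1.6 × 10^-9 = 6.25 × 10^-6
From the ICE table, Ka = x²/(0.357 − x) = 6.25 × 10^-6.
Since Ka ≪ C₀, x ≈ √(Ka·C₀) = 1.49 × 10^-3 M.
(x/C₀ = 0.42% < 5%, so the approximation holds.)
pH = −log(1.49 × 10^-3) = 2.83

pH = 2.83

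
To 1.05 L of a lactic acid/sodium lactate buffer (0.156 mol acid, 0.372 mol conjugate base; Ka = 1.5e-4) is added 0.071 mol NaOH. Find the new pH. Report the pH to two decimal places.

After neutralization: n(CH3CH(OH)COOH) = 0.085 mol, n(CH3CH(OH)COO-) = 0.443 mol.
pKa = −log(1.5 × 10^-4) = 3.824
Henderson–Hasselbalch with mole ratio 0.443/0.085: pH = 3.824 + (+0.717)

pH = 4.54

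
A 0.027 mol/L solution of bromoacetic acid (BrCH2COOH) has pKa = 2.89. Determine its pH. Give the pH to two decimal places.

BrCH2COOH ⇌ BrCH2COO- + H+
Ka = 10^(−2.89) = 1.29 × 10^-3
Ka = x²/(0.027 − x) = 1.29 × 10^-3
Here C₀/Ka ≈ 20.9, so the small-x approximation fails. Use the quadratic:
x = (−Ka + √(Ka² + 4·Ka·C₀))/2 = 5.29 × 10^-3 M
pH = −log[H+] = −log(5.29 × 10^-3) = 2.28

pH = 2.28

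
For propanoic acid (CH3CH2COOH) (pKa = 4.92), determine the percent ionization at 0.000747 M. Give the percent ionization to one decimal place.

CH3CH2COOH ⇌ CH3CH2COO- + H+; let x = [H+] at equilibrium.
Ka = 10^(−4.92) = 1.20 × 10^-5
Ka = x²/(C₀ − x); solving the quadratic gives x = 8.89 × 10^-5 M.
% ionization = x/C₀ × 100% = 8.89 × 10^-5/0.000747 × 100% = 11.9%

11.9%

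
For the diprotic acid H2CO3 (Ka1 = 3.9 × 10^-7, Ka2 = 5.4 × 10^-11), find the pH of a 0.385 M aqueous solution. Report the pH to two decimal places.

Since Ka1 ≫ Ka2, the first ionization dominates [H+].
Ka1 = x²/(0.385 − x) = 3.9 × 10^-7
x ≈ √(3.9 × 10^-7 × 0.385) = 3.87 × 10^-4 M
pH = −log(3.87 × 10^-4) = 3.41

pH = 3.41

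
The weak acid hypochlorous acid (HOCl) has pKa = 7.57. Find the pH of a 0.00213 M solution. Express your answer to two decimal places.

pH = 5.12

HOCl ⇌ OCl- + H+
Ka = 10^(−7.57) = 2.69 × 10^-8
From the ICE table, Ka = x²/(0.00213 − x) = 2.69 × 10^-8.
Neglecting x in the denominator: x = √(2.69 × 10^-8 × 0.00213) = 7.57 × 10^-6 M
Check: 0.36% ionized — well under 5%, approximation valid.
pH = −log(7.57 × 10^-6) = 5.12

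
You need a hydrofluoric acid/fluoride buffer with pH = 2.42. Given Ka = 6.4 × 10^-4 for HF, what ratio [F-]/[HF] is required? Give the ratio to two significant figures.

pKa = -log(6.4 × 10^-4) = 3.194
pH = pKa + log(r) ⇒ log(r) = 2.42 − 3.194 = -0.774
r = [F-]/[HF] = 10^(-0.774) = 0.168

ratio = 0.17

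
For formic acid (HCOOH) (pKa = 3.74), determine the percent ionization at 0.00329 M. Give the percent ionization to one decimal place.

20.9%

HCOOH ⇌ HCOO- + H+; let x = [H+] at equilibrium.
Ka = 10^(−3.74) = 1.82 × 10^-4
Ka = x²/(C₀ − x); solving the quadratic gives x = 6.88 × 10^-4 M.
Fraction ionized = 6.88 × 10^-4 / 0.00329 = 0.2091 → 20.9%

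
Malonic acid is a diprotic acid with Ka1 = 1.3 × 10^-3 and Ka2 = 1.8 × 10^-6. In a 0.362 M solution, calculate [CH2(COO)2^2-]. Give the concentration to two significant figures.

1.8 × 10^-6 M

First ionization gives [H+] ≈ [CH2(COOH)COO-] = 2.11 × 10^-2 M.
Second step: Ka2 = [H+][CH2(COO)2^2-]/[CH2(COOH)COO-] ≈ [CH2(COO)2^2-] (since [H+] ≈ [CH2(COOH)COO-]).
So [CH2(COO)2^2-] ≈ Ka2.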